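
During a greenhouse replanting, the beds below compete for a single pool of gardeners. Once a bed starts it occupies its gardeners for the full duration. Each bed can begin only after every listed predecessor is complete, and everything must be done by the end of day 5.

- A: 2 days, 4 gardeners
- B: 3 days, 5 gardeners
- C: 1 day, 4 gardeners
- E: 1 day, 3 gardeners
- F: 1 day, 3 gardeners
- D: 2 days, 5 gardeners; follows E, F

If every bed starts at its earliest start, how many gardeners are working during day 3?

At early start, day 3 has: B, D.
Demand: 5 + 5 = 10.

10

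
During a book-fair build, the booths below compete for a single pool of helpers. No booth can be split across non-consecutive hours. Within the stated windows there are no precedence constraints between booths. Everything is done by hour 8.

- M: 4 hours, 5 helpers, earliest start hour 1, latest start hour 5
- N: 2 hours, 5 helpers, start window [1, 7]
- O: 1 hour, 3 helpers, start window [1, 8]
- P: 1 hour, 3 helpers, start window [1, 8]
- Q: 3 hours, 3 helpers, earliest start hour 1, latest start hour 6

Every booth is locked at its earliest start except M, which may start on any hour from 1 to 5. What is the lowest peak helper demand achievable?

M@1: h1:19  h2:13  h3:8  h4:5  h5:0  h6:0  h7:0  h8:0 → peak 19
M@2: h1:14  h2:13  h3:8  h4:5  h5:5  h6:0  h7:0  h8:0 → peak 14
M@3: h1:14  h2:8  h3:8  h4:5  h5:5  h6:5  h7:0  h8:0 → peak 14
M@4: h1:14  h2:8  h3:3  h4:5  h5:5  h6:5  h7:5  h8:0 → peak 14
M@5: h1:14  h2:8  h3:3  h4:0  h5:5  h6:5  h7:5  h8:5 → peak 14
Best is M@2, peak 14.

14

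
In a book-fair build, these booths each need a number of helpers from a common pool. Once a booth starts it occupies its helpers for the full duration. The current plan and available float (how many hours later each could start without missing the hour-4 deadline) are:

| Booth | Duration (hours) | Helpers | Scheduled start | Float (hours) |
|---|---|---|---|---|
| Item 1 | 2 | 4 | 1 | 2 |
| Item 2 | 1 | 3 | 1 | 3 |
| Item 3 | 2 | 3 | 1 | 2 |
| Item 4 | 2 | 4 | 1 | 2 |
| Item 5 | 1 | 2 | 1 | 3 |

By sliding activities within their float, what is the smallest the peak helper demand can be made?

7

Early-start (Item 1@1, Item 2@1, Item 3@1, Item 4@1, Item 5@1) gives peak 16: h1:16  h2:11  h3:0  h4:0.
Shift Item 3→2, Item 4→3, Item 5→4.
Schedule Item 1@1, Item 2@1, Item 3@2, Item 4@3, Item 5@4: h1:7  h2:7  h3:7  h4:6 — peak 7.
Total helper-hours = 27 over 4 hours ⇒ peak ≥ ⌈27/4⌉ = 7, so 7 is optimal.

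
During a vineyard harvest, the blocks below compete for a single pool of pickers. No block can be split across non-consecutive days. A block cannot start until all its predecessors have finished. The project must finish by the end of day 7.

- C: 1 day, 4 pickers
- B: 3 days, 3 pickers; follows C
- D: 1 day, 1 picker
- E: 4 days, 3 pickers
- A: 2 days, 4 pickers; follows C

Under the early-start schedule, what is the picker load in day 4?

At early start, day 4 has: B, E.
Demand: 3 + 3 = 6.

6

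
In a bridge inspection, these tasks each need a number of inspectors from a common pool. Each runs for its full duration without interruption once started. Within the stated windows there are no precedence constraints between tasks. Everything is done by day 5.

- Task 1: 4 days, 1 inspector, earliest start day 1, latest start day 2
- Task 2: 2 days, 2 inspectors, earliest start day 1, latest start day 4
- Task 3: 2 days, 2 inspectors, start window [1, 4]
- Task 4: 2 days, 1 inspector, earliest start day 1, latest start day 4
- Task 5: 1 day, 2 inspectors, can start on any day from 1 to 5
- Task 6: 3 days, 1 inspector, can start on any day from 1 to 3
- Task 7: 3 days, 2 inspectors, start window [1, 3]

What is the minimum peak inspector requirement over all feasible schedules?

5

Early-start (Task 1@1, Task 2@1, Task 3@1, Task 4@1, Task 5@1, Task 6@1, Task 7@1) gives peak 11: d1:11  d2:9  d3:4  d4:1  d5:0.
Shift Task 4→3, Task 5→5, Task 6→3, Task 7→3.
Schedule Task 1@1, Task 2@1, Task 3@1, Task 4@3, Task 5@5, Task 6@3, Task 7@3: d1:5  d2:5  d3:5  d4:5  d5:5 — peak 5.
Total inspector-days = 25 over 5 days ⇒ peak ≥ ⌈25/5⌉ = 5, so 5 is optimal.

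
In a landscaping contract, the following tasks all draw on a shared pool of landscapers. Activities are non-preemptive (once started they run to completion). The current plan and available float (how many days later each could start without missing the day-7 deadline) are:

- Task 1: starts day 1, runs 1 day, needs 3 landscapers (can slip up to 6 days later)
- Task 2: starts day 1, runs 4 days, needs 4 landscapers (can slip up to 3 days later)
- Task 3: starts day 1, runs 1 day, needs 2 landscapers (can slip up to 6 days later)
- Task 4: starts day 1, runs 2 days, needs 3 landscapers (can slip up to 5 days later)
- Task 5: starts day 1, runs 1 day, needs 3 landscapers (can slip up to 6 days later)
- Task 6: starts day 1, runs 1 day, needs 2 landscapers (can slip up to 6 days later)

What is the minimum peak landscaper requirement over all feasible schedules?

6

Early-start (Task 1@1, Task 2@1, Task 3@1, Task 4@1, Task 5@1, Task 6@1) gives peak 17: d1:17  d2:7  d3:4  d4:4  d5:0  d6:0  d7:0.
Shift Task 2→2, Task 4→6, Task 5→6, Task 6→2.
Schedule Task 1@1, Task 2@2, Task 3@1, Task 4@6, Task 5@6, Task 6@2: d1:5  d2:6  d3:4  d4:4  d5:4  d6:6  d7:3 — peak 6.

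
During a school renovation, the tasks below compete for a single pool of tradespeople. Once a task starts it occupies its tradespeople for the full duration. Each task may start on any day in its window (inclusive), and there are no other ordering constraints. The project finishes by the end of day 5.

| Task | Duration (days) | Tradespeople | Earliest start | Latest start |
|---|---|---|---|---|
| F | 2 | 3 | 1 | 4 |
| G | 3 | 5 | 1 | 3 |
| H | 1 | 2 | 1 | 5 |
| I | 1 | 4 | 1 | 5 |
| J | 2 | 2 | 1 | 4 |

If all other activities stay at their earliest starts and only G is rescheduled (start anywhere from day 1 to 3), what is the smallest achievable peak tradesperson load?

11

G@1: d1:16  d2:10  d3:5  d4:0  d5:0 → peak 16
G@2: d1:11  d2:10  d3:5  d4:5  d5:0 → peak 11
G@3: d1:11  d2:5  d3:5  d4:5  d5:5 → peak 11
Best is G@2, peak 11.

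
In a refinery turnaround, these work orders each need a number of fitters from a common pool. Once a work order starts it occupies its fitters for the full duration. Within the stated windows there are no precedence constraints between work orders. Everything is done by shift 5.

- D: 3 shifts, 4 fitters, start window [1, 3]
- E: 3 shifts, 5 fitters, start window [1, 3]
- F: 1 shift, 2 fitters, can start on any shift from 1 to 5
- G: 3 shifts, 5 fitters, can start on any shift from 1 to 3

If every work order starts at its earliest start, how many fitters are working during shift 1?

At early start, shift 1 has: D, E, F, G.
Demand: 4 + 5 + 2 + 5 = 16.

16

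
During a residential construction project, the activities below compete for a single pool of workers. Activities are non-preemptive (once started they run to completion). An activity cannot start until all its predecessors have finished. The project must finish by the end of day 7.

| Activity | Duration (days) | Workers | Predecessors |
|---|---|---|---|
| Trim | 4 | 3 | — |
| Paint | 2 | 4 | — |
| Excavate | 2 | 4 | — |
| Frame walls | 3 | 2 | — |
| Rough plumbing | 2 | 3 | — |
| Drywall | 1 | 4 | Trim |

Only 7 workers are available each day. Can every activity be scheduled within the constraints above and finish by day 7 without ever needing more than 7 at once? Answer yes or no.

Schedule Trim@1, Paint@1, Excavate@3, Frame walls@5, Rough plumbing@5, Drywall@7: d1:7  d2:7  d3:7  d4:7  d5:5  d6:5  d7:6 — peak 7 ≤ 7.

yes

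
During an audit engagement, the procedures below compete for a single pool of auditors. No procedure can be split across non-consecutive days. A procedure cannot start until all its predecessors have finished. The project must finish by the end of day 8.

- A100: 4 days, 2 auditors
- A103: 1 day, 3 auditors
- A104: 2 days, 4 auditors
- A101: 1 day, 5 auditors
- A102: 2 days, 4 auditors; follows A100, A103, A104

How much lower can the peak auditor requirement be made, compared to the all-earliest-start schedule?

8

Early-start peak: d1:14  d2:6  d3:2  d4:2  d5:4  d6:4  d7:0  d8:0 ⇒ 14.
Leveled (A100@1, A103@1, A104@2, A101@5, A102@6): d1:5  d2:6  d3:6  d4:2  d5:5  d6:4  d7:4  d8:0 ⇒ 6.
Reduction 14 − 6 = 8.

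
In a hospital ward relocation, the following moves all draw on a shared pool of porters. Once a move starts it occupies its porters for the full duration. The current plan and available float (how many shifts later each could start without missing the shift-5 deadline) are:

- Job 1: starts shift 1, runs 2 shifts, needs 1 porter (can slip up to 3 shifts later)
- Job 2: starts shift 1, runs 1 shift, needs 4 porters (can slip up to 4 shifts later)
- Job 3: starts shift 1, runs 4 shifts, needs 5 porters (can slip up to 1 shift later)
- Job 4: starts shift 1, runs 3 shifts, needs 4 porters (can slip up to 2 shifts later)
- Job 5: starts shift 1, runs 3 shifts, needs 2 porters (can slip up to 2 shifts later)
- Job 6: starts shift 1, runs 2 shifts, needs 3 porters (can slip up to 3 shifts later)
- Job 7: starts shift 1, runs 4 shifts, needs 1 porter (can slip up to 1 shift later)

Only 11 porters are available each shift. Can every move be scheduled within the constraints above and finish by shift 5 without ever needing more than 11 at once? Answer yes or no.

The minimum achievable peak is 12; 11 < 12, so no feasible schedule stays within the cap.

no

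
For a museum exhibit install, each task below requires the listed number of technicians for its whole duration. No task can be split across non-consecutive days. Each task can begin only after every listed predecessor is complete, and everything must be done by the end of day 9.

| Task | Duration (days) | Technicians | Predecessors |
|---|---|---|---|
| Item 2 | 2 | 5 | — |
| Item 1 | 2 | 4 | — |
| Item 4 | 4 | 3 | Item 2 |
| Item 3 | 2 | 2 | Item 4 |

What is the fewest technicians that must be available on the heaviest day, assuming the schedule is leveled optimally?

Early-start (Item 2@1, Item 1@1, Item 4@3, Item 3@7) gives peak 9: d1:9  d2:9  d3:3  d4:3  d5:3  d6:3  d7:2  d8:2  d9:0.
Shift Item 1→7.
Schedule Item 2@1, Item 1@7, Item 4@3, Item 3@7: d1:5  d2:5  d3:3  d4:3  d5:3  d6:3  d7:6  d8:6  d9:0 — peak 6.

6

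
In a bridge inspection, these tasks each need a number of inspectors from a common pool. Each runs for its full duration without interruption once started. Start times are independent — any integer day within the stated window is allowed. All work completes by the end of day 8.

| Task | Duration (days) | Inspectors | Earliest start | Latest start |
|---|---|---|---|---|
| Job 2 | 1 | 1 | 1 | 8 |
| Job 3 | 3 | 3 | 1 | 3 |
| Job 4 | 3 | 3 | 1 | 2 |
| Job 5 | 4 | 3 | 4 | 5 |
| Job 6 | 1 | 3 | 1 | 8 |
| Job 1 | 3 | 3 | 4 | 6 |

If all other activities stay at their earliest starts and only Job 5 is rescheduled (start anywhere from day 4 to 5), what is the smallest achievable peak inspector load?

10

Job 5@4: d1:10  d2:6  d3:6  d4:6  d5:6  d6:6  d7:3  d8:0 → peak 10
Job 5@5: d1:10  d2:6  d3:6  d4:3  d5:6  d6:6  d7:3  d8:3 → peak 10
Best is Job 5@4, peak 10.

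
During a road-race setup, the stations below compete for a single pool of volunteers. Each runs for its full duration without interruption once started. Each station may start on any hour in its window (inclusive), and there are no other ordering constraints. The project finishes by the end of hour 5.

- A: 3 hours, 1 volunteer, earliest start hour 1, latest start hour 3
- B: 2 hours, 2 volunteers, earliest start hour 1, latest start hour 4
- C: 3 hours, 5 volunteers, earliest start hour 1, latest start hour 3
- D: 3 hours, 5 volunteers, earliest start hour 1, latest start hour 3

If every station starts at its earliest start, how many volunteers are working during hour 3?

At early start, hour 3 has: A, C, D.
Demand: 1 + 5 + 5 = 11.

11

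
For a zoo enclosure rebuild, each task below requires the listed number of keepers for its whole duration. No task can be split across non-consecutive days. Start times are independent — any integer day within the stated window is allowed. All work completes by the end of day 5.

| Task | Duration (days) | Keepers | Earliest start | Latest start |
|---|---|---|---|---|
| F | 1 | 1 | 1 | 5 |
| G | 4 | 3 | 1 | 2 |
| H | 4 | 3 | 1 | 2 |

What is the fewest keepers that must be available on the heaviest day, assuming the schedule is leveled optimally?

6

Early-start (F@1, G@1, H@1) gives peak 7: d1:7  d2:6  d3:6  d4:6  d5:0.
Shift H→2.
Schedule F@1, G@1, H@2: d1:4  d2:6  d3:6  d4:6  d5:3 — peak 6.
No arrangement of the 20 feasible schedules does better.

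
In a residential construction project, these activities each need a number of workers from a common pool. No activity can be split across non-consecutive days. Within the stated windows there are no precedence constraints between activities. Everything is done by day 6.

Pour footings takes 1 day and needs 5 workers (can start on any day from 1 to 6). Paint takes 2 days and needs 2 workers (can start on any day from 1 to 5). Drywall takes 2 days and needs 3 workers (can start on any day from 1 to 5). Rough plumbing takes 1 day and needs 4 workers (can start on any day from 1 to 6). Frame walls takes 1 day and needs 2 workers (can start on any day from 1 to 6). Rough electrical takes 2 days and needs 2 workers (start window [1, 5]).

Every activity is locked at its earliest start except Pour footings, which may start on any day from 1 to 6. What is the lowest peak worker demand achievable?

13

Pour footings@1: d1:18  d2:7  d3:0  d4:0  d5:0  d6:0 → peak 18
Pour footings@2: d1:13  d2:12  d3:0  d4:0  d5:0  d6:0 → peak 13
Pour footings@3: d1:13  d2:7  d3:5  d4:0  d5:0  d6:0 → peak 13
Pour footings@4: d1:13  d2:7  d3:0  d4:5  d5:0  d6:0 → peak 13
Pour footings@5: d1:13  d2:7  d3:0  d4:0  d5:5  d6:0 → peak 13
Pour footings@6: d1:13  d2:7  d3:0  d4:0  d5:0  d6:5 → peak 13
Best is Pour footings@2, peak 13.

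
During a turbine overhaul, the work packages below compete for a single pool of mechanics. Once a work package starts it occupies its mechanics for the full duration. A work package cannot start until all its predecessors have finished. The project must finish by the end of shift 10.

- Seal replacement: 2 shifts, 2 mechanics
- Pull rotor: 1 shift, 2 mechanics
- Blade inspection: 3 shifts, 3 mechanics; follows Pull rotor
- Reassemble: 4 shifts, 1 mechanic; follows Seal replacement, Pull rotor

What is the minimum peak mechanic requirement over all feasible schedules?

Early-start (Seal replacement@1, Pull rotor@1, Blade inspection@2, Reassemble@3) gives peak 5: s1:4  s2:5  s3:4  s4:4  s5:1  s6:1  s7:0  s8:0  s9:0  s10:0.
Shift Pull rotor→3, Blade inspection→4, Reassemble→7.
Schedule Seal replacement@1, Pull rotor@3, Blade inspection@4, Reassemble@7: s1:2  s2:2  s3:2  s4:3  s5:3  s6:3  s7:1  s8:1  s9:1  s10:1 — peak 3.

3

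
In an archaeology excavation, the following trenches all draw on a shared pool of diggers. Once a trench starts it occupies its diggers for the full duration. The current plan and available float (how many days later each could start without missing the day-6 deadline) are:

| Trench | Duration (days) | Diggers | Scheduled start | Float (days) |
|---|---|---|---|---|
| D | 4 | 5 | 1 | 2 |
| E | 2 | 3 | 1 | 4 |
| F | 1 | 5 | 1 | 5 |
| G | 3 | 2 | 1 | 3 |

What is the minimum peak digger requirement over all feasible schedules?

Early-start (D@1, E@1, F@1, G@1) gives peak 15: d1:15  d2:10  d3:7  d4:5  d5:0  d6:0.
Shift F→5, G→3.
Schedule D@1, E@1, F@5, G@3: d1:8  d2:8  d3:7  d4:7  d5:7  d6:0 — peak 8.

8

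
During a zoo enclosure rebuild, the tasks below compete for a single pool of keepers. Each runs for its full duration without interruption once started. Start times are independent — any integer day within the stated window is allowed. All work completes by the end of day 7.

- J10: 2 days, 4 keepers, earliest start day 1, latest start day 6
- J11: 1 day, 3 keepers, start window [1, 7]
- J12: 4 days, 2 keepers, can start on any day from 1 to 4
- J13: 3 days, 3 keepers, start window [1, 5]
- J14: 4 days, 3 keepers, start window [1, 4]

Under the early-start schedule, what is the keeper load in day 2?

At early start, day 2 has: J10, J12, J13, J14.
Demand: 4 + 2 + 3 + 3 = 12.

12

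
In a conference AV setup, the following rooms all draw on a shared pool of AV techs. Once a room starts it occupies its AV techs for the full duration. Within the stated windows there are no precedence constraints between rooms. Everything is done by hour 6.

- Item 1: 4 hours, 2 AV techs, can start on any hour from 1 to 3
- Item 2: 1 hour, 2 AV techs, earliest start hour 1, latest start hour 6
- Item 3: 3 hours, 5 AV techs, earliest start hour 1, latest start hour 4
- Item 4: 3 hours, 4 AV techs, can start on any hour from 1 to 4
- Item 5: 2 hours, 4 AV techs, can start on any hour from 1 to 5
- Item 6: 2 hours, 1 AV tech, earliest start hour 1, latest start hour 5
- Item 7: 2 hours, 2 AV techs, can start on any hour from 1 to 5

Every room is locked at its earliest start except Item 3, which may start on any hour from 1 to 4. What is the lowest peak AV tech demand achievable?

Item 3@1: h1:20  h2:18  h3:11  h4:2  h5:0  h6:0 → peak 20
Item 3@2: h1:15  h2:18  h3:11  h4:7  h5:0  h6:0 → peak 18
Item 3@3: h1:15  h2:13  h3:11  h4:7  h5:5  h6:0 → peak 15
Item 3@4: h1:15  h2:13  h3:6  h4:7  h5:5  h6:5 → peak 15
Best is Item 3@3, peak 15.

15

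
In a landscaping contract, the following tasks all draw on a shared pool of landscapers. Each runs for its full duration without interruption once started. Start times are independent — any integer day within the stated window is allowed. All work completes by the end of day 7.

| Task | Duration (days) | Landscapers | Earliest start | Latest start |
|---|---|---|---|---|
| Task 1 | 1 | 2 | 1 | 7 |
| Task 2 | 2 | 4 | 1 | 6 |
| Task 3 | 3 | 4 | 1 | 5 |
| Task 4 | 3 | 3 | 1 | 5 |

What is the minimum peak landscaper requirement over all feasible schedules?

Early-start (Task 1@1, Task 2@1, Task 3@1, Task 4@1) gives peak 13: d1:13  d2:11  d3:7  d4:0  d5:0  d6:0  d7:0.
Shift Task 3→3, Task 4→2.
Schedule Task 1@1, Task 2@1, Task 3@3, Task 4@2: d1:6  d2:7  d3:7  d4:7  d5:4  d6:0  d7:0 — peak 7.

7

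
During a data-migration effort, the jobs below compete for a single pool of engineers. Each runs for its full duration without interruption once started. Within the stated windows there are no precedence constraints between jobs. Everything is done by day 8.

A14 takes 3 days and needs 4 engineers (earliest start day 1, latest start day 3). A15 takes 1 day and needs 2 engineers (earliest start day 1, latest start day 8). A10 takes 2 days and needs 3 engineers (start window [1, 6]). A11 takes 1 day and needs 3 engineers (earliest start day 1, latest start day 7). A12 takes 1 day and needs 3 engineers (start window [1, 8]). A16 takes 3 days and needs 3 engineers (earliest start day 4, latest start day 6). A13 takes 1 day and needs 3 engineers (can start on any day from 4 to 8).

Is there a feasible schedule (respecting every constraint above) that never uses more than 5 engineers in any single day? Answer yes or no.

The minimum achievable peak is 6; 5 < 6, so no feasible schedule stays within the cap.

no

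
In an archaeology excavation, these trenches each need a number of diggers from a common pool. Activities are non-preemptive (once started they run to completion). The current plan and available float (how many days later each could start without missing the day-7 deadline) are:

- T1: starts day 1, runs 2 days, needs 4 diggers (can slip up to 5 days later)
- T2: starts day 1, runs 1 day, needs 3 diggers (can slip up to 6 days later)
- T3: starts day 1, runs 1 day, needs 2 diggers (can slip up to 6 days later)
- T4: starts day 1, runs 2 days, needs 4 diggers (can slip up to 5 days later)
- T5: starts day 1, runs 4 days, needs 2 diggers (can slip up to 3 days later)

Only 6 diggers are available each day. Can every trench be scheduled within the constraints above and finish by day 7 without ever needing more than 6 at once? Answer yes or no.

yes

Schedule T1@1, T2@3, T3@1, T4@4, T5@2: d1:6  d2:6  d3:5  d4:6  d5:6  d6:0  d7:0 — peak 6 ≤ 6.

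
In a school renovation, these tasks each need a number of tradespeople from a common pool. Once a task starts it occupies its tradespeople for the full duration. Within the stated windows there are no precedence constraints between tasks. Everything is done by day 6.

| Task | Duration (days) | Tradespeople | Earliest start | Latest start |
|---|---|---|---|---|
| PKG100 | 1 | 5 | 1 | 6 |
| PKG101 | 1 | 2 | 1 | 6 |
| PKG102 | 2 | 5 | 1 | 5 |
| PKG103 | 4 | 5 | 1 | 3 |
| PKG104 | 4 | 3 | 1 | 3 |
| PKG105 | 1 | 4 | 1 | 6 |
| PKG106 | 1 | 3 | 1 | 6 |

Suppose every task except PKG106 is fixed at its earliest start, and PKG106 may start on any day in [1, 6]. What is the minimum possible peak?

PKG106@1: d1:27  d2:13  d3:8  d4:8  d5:0  d6:0 → peak 27
PKG106@2: d1:24  d2:16  d3:8  d4:8  d5:0  d6:0 → peak 24
PKG106@3: d1:24  d2:13  d3:11  d4:8  d5:0  d6:0 → peak 24
PKG106@4: d1:24  d2:13  d3:8  d4:11  d5:0  d6:0 → peak 24
PKG106@5: d1:24  d2:13  d3:8  d4:8  d5:3  d6:0 → peak 24
PKG106@6: d1:24  d2:13  d3:8  d4:8  d5:0  d6:3 → peak 24
Best is PKG106@2, peak 24.

24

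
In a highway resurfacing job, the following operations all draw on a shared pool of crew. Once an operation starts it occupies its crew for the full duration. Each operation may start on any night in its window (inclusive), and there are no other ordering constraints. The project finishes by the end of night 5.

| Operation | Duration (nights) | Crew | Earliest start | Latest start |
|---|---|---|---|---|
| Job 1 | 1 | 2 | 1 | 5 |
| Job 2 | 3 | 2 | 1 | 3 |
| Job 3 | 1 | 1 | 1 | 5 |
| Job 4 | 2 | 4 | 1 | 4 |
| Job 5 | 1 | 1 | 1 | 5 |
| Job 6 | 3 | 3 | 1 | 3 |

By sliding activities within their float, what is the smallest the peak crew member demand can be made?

6

Early-start (Job 1@1, Job 2@1, Job 3@1, Job 4@1, Job 5@1, Job 6@1) gives peak 13: n1:13  n2:9  n3:5  n4:0  n5:0.
Shift Job 2→2, Job 4→4, Job 5→2.
Schedule Job 1@1, Job 2@2, Job 3@1, Job 4@4, Job 5@2, Job 6@1: n1:6  n2:6  n3:5  n4:6  n5:4 — peak 6.
Total crew member-nights = 27 over 5 nights ⇒ peak ≥ ⌈27/5⌉ = 6, so 6 is optimal.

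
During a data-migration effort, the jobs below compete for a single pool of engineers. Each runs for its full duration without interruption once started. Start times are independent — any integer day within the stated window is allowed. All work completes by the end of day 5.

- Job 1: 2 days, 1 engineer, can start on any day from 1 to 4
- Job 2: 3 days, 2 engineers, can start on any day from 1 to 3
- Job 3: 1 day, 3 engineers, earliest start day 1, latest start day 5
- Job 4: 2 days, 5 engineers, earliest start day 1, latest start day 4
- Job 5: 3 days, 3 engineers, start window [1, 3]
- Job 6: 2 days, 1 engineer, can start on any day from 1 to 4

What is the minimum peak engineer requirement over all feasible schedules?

Early-start (Job 1@1, Job 2@1, Job 3@1, Job 4@1, Job 5@1, Job 6@1) gives peak 15: d1:15  d2:12  d3:5  d4:0  d5:0.
Shift Job 2→2, Job 4→4, Job 6→2.
Schedule Job 1@1, Job 2@2, Job 3@1, Job 4@4, Job 5@1, Job 6@2: d1:7  d2:7  d3:6  d4:7  d5:5 — peak 7.
Total engineer-days = 32 over 5 days ⇒ peak ≥ ⌈32/5⌉ = 7, so 7 is optimal.

7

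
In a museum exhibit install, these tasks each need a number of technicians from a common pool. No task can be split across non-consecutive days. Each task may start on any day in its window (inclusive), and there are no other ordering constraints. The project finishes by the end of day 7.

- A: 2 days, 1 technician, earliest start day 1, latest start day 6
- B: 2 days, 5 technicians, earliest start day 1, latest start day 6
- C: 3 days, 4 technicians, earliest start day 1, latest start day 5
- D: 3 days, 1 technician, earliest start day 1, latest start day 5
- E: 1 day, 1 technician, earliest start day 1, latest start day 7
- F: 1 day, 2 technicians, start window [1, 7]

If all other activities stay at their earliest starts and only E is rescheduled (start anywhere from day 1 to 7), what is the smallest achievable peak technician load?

13

E@1: d1:14  d2:11  d3:5  d4:0  d5:0  d6:0  d7:0 → peak 14
E@2: d1:13  d2:12  d3:5  d4:0  d5:0  d6:0  d7:0 → peak 13
E@3: d1:13  d2:11  d3:6  d4:0  d5:0  d6:0  d7:0 → peak 13
E@4: d1:13  d2:11  d3:5  d4:1  d5:0  d6:0  d7:0 → peak 13
E@5: d1:13  d2:11  d3:5  d4:0  d5:1  d6:0  d7:0 → peak 13
E@6: d1:13  d2:11  d3:5  d4:0  d5:0  d6:1  d7:0 → peak 13
E@7: d1:13  d2:11  d3:5  d4:0  d5:0  d6:0  d7:1 → peak 13
Best is E@2, peak 13.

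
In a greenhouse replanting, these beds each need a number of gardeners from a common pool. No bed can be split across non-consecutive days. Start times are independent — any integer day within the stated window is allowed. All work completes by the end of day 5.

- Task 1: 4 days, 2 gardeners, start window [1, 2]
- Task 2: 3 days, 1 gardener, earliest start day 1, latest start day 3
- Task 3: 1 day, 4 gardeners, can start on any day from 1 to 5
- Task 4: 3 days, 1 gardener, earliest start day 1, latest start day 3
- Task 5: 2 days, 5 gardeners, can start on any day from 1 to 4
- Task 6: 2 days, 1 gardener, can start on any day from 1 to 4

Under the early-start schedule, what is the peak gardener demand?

Early-start schedule: Task 1@1, Task 2@1, Task 3@1, Task 4@1, Task 5@1, Task 6@1.
Load per day: day 1: 14, day 2: 10, day 3: 4, day 4: 2, day 5: 0.
Peak is 14.

14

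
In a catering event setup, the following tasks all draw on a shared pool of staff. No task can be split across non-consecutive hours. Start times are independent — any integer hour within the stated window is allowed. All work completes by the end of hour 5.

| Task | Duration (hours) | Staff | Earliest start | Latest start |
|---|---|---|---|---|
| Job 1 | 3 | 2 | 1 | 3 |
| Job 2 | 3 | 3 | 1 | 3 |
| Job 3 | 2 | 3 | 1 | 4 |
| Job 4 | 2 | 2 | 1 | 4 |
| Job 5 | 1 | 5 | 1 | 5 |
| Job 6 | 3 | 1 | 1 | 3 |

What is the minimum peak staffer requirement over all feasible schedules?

8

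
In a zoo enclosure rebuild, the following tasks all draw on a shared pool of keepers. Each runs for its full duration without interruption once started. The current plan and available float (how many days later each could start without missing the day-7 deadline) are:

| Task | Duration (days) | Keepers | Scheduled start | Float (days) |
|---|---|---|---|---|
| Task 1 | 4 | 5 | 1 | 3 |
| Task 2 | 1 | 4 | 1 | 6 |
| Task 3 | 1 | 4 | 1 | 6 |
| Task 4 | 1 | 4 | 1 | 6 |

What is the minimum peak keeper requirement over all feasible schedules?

Early-start (Task 1@1, Task 2@1, Task 3@1, Task 4@1) gives peak 17: d1:17  d2:5  d3:5  d4:5  d5:0  d6:0  d7:0.
Shift Task 2→5, Task 3→6, Task 4→7.
Schedule Task 1@1, Task 2@5, Task 3@6, Task 4@7: d1:5  d2:5  d3:5  d4:5  d5:4  d6:4  d7:4 — peak 5.
Total keeper-days = 32 over 7 days ⇒ peak ≥ ⌈32/7⌉ = 5, so 5 is optimal.

5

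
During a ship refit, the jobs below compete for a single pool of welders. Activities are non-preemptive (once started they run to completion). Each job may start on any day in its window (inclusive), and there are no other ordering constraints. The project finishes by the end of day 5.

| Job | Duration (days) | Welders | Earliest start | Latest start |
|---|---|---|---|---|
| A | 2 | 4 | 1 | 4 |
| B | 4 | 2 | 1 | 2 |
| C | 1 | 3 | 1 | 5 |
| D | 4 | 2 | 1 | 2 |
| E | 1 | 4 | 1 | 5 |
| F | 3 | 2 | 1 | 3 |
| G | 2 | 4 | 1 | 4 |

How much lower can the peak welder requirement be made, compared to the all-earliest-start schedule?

11

Early-start peak: d1:21  d2:14  d3:6  d4:4  d5:0 ⇒ 21.
Leveled (A@1, B@1, C@1, D@2, E@3, F@2, G@4): d1:9  d2:10  d3:10  d4:10  d5:6 ⇒ 10.
Reduction 21 − 10 = 11.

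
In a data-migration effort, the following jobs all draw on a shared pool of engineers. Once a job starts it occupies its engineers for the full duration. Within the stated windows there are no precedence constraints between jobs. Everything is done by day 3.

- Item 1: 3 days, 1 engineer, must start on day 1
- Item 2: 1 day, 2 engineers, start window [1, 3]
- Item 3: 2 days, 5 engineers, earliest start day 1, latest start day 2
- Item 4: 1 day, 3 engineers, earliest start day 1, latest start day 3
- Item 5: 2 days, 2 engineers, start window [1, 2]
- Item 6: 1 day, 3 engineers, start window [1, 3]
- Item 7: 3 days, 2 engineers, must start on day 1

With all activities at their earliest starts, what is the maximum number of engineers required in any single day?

18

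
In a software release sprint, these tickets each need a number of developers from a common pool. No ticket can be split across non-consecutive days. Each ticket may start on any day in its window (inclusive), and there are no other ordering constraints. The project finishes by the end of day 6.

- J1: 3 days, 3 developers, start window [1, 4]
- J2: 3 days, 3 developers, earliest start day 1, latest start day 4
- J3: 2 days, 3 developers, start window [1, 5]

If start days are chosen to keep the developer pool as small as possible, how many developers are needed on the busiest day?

Early-start (J1@1, J2@1, J3@1) gives peak 9: d1:9  d2:9  d3:6  d4:0  d5:0  d6:0.
Shift J3→4.
Schedule J1@1, J2@1, J3@4: d1:6  d2:6  d3:6  d4:3  d5:3  d6:0 — peak 6.

6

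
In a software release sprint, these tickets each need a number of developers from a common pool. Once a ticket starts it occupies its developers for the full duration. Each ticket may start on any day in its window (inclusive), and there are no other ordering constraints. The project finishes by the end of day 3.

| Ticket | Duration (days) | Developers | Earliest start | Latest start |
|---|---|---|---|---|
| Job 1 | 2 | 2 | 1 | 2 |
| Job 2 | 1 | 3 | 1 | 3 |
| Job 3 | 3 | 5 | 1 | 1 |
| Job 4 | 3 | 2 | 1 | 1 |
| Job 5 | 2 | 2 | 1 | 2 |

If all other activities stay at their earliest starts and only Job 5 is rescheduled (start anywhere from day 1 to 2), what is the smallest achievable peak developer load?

Job 5@1: d1:14  d2:11  d3:7 → peak 14
Job 5@2: d1:12  d2:11  d3:9 → peak 12
Best is Job 5@2, peak 12.

12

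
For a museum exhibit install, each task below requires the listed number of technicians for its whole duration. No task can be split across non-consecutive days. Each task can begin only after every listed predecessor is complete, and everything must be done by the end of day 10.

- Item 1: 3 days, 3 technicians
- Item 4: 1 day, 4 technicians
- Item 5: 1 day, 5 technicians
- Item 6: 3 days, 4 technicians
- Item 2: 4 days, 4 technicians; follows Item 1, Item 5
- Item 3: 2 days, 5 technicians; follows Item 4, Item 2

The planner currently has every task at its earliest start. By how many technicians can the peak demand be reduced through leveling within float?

Early-start peak: d1:16  d2:7  d3:7  d4:4  d5:4  d6:4  d7:4  d8:5  d9:5  d10:0 ⇒ 16.
Leveled (Item 1@1, Item 4@1, Item 5@2, Item 6@3, Item 2@4, Item 3@8): d1:7  d2:8  d3:7  d4:8  d5:8  d6:4  d7:4  d8:5  d9:5  d10:0 ⇒ 8.
Reduction 16 − 8 = 8.

8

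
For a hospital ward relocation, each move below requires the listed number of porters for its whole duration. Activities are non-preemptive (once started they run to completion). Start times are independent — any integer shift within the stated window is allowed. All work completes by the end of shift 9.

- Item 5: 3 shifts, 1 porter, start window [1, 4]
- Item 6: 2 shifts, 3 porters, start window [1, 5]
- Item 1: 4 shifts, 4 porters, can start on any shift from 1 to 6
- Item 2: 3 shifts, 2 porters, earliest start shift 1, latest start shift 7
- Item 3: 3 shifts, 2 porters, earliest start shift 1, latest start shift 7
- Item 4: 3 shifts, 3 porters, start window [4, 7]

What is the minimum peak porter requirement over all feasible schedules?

6

Early-start (Item 5@1, Item 6@1, Item 1@1, Item 2@1, Item 3@1, Item 4@4) gives peak 12: s1:12  s2:12  s3:9  s4:7  s5:3  s6:3  s7:0  s8:0  s9:0.
Shift Item 1→3, Item 2→4, Item 3→7, Item 4→7.
Schedule Item 5@1, Item 6@1, Item 1@3, Item 2@4, Item 3@7, Item 4@7: s1:4  s2:4  s3:5  s4:6  s5:6  s6:6  s7:5  s8:5  s9:5 — peak 6.
Total porter-shifts = 46 over 9 shifts ⇒ peak ≥ ⌈46/9⌉ = 6, so 6 is optimal.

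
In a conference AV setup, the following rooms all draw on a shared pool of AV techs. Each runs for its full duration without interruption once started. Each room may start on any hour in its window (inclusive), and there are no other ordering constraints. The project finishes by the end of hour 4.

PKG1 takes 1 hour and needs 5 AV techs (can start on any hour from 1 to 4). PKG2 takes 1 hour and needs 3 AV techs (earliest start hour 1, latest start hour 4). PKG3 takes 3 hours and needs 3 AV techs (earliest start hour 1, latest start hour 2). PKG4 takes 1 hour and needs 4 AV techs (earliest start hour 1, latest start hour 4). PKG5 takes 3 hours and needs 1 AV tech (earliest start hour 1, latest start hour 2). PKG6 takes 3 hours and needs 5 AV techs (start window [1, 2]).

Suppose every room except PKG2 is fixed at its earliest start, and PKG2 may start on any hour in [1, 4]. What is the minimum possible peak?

18

PKG2@1: h1:21  h2:9  h3:9  h4:0 → peak 21
PKG2@2: h1:18  h2:12  h3:9  h4:0 → peak 18
PKG2@3: h1:18  h2:9  h3:12  h4:0 → peak 18
PKG2@4: h1:18  h2:9  h3:9  h4:3 → peak 18
Best is PKG2@2, peak 18.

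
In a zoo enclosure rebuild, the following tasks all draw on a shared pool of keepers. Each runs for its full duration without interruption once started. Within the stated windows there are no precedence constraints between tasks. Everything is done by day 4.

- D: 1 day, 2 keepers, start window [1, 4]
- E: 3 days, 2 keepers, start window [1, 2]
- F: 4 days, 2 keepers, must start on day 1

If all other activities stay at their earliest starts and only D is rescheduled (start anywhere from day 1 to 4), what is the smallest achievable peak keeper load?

D@1: d1:6  d2:4  d3:4  d4:2 → peak 6
D@2: d1:4  d2:6  d3:4  d4:2 → peak 6
D@3: d1:4  d2:4  d3:6  d4:2 → peak 6
D@4: d1:4  d2:4  d3:4  d4:4 → peak 4
Best is D@4, peak 4.

4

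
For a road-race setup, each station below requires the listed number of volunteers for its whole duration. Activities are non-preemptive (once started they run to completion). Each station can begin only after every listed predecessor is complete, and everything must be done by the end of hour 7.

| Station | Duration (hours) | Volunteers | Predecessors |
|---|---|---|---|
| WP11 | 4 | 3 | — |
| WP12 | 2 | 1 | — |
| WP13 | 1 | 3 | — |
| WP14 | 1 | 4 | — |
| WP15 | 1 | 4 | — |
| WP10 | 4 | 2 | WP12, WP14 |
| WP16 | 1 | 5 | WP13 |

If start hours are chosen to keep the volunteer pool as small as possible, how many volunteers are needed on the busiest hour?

Early-start (WP11@1, WP12@1, WP13@1, WP14@1, WP15@1, WP10@3, WP16@2) gives peak 15: h1:15  h2:9  h3:5  h4:5  h5:2  h6:2  h7:0.
Shift WP14→3, WP15→5, WP10→4, WP16→6.
Schedule WP11@1, WP12@1, WP13@1, WP14@3, WP15@5, WP10@4, WP16@6: h1:7  h2:4  h3:7  h4:5  h5:6  h6:7  h7:2 — peak 7.

7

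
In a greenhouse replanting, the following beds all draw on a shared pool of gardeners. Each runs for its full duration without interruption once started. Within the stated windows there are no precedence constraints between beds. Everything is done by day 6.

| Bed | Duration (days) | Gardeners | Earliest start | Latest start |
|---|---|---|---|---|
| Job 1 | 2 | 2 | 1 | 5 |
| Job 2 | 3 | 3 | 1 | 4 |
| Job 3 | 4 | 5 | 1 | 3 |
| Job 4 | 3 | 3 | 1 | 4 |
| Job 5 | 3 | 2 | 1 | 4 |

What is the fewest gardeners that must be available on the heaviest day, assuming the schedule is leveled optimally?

Early-start (Job 1@1, Job 2@1, Job 3@1, Job 4@1, Job 5@1) gives peak 15: d1:15  d2:15  d3:13  d4:5  d5:0  d6:0.
Shift Job 4→4, Job 5→3.
Schedule Job 1@1, Job 2@1, Job 3@1, Job 4@4, Job 5@3: d1:10  d2:10  d3:10  d4:10  d5:5  d6:3 — peak 10.

10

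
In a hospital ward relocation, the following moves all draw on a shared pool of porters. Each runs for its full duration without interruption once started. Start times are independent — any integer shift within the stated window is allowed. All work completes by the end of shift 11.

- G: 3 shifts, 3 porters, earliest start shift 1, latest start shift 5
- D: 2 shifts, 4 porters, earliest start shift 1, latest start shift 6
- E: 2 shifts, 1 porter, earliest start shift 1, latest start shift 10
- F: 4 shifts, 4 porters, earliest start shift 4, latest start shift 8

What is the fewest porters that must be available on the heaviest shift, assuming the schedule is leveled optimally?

4

Early-start (G@1, D@1, E@1, F@4) gives peak 8: s1:8  s2:8  s3:3  s4:4  s5:4  s6:4  s7:4  s8:0  s9:0  s10:0  s11:0.
Shift D→4, F→6.
Schedule G@1, D@4, E@1, F@6: s1:4  s2:4  s3:3  s4:4  s5:4  s6:4  s7:4  s8:4  s9:4  s10:0  s11:0 — peak 4.
Total porter-shifts = 35 over 11 shifts ⇒ peak ≥ ⌈35/11⌉ = 4, so 4 is optimal.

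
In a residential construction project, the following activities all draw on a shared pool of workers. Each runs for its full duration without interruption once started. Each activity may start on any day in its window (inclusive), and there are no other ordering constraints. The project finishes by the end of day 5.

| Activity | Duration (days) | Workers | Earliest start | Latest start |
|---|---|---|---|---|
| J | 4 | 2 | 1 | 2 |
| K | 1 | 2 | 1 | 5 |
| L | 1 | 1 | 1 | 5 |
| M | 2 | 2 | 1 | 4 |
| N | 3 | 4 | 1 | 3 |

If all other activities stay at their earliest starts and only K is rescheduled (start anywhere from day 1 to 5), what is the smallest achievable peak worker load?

K@1: d1:11  d2:8  d3:6  d4:2  d5:0 → peak 11
K@2: d1:9  d2:10  d3:6  d4:2  d5:0 → peak 10
K@3: d1:9  d2:8  d3:8  d4:2  d5:0 → peak 9
K@4: d1:9  d2:8  d3:6  d4:4  d5:0 → peak 9
K@5: d1:9  d2:8  d3:6  d4:2  d5:2 → peak 9
Best is K@3, peak 9.

9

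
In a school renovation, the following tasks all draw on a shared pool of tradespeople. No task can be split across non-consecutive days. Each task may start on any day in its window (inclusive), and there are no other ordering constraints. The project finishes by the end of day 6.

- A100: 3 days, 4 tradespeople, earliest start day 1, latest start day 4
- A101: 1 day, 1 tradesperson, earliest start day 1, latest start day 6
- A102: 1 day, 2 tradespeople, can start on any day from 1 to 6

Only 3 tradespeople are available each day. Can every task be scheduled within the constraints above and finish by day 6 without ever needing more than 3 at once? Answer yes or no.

no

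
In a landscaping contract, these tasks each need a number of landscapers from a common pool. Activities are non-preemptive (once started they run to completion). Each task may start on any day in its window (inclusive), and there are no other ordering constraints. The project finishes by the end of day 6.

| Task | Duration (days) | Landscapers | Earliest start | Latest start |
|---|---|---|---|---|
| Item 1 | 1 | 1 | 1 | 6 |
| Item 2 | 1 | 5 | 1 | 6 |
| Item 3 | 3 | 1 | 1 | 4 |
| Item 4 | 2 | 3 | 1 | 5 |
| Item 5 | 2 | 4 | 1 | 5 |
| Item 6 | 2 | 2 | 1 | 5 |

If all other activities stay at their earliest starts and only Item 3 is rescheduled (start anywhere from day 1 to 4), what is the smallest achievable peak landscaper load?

15

Item 3@1: d1:16  d2:10  d3:1  d4:0  d5:0  d6:0 → peak 16
Item 3@2: d1:15  d2:10  d3:1  d4:1  d5:0  d6:0 → peak 15
Item 3@3: d1:15  d2:9  d3:1  d4:1  d5:1  d6:0 → peak 15
Item 3@4: d1:15  d2:9  d3:0  d4:1  d5:1  d6:1 → peak 15
Best is Item 3@2, peak 15.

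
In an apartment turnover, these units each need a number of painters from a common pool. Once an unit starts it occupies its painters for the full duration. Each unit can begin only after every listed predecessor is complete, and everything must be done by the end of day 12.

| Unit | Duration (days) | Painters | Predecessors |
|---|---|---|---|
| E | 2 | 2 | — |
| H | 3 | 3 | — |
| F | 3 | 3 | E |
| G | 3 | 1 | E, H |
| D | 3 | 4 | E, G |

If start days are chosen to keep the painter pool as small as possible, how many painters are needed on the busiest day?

4

Early-start (E@1, H@1, F@3, G@4, D@7) gives peak 6: d1:5  d2:5  d3:6  d4:4  d5:4  d6:1  d7:4  d8:4  d9:4  d10:0  d11:0  d12:0.
Shift H→3, F→6, G→6, D→9.
Schedule E@1, H@3, F@6, G@6, D@9: d1:2  d2:2  d3:3  d4:3  d5:3  d6:4  d7:4  d8:4  d9:4  d10:4  d11:4  d12:0 — peak 4.
Total painter-days = 37 over 12 days ⇒ peak ≥ ⌈37/12⌉ = 4, so 4 is optimal.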